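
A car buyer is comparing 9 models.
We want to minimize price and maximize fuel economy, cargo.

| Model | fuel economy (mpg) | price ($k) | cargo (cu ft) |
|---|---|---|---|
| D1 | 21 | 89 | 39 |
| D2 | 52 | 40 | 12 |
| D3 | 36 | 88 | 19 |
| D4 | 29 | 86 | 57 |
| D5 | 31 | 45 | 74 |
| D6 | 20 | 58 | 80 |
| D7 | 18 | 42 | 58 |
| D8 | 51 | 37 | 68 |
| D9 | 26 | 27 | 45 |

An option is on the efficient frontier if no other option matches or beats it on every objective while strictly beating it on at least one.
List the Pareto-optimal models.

D1: dominated by D4 (fuel economy 29≥21, price 86≤89, cargo 57≥39).
D2: not dominated (best fuel economy).
D3: dominated by D8 (fuel economy 51≥36, price 37≤88, cargo 68≥19).
D4: dominated by D5 (fuel economy 31≥29, price 45≤86, cargo 74≥57).
D5: not dominated.
D6: not dominated (best cargo).
D7: dominated by D8 (fuel economy 51≥18, price 37≤42, cargo 68≥58).
D8: not dominated.
D9: not dominated (best price).

D2, D5, D6, D8, D9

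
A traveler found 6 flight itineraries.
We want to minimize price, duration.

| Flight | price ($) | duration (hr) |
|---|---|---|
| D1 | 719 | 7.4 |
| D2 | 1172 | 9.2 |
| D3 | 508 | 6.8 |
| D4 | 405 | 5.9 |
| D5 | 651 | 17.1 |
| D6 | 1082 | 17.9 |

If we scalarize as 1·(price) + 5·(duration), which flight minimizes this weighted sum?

D1: 1·719 + 5·7.4 = 756.0
D2: 1·1172 + 5·9.2 = 1218.0
D3: 1·508 + 5·6.8 = 542.0
D4: 1·405 + 5·5.9 = 434.5
D5: 1·651 + 5·17.1 = 736.5
D6: 1·1082 + 5·17.9 = 1171.5
Lowest: D4 at 434.5.

D4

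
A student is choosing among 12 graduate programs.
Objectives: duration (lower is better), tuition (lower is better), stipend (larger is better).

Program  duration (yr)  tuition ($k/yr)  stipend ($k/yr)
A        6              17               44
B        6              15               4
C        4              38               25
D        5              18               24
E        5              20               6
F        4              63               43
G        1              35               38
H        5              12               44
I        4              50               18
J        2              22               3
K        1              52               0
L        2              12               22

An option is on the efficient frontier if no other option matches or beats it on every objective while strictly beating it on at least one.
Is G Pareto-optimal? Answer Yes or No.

A: worse on duration (6 vs 1).
B: worse on duration (6 vs 1).
C: worse on duration (4 vs 1).
D: worse on duration (5 vs 1).
E: worse on duration (5 vs 1).
F: worse on duration (4 vs 1).
H: worse on duration (5 vs 1).
I: worse on duration (4 vs 1).
J: worse on duration (2 vs 1).
K: worse on tuition (52 vs 35).
L: worse on duration (2 vs 1).
No option is at least as good as G on every objective and strictly better on one.

Yes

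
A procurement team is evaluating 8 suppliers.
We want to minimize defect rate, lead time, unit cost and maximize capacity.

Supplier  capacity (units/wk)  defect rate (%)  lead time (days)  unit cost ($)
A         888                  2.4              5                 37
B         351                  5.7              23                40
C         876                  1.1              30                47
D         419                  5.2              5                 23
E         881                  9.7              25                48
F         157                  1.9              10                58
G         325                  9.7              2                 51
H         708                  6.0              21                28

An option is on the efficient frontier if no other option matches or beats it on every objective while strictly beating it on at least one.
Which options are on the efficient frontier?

A: not dominated (best capacity).
B: dominated by A (capacity 888≥351, defect rate 2.4≤5.7, lead time 5≤23, unit cost 37≤40).
C: not dominated (best defect rate).
D: not dominated (best unit cost).
E: dominated by A (capacity 888≥881, defect rate 2.4≤9.7, lead time 5≤25, unit cost 37≤48).
F: not dominated.
G: not dominated (best lead time).
H: not dominated.

A, C, D, F, G, H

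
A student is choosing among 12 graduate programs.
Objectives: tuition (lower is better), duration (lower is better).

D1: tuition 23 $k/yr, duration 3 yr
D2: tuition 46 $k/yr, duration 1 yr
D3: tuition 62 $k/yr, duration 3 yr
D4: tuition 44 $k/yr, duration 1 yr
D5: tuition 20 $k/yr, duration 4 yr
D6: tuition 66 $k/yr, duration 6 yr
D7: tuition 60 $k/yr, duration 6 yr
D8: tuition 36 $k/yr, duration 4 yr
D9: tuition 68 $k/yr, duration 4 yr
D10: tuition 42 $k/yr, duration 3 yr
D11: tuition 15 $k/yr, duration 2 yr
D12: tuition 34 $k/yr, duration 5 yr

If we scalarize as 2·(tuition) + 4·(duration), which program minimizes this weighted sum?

D1: 2·23 + 4·3 = 58
D2: 2·46 + 4·1 = 96
D3: 2·62 + 4·3 = 136
D4: 2·44 + 4·1 = 92
D5: 2·20 + 4·4 = 56
D6: 2·66 + 4·6 = 156
D7: 2·60 + 4·6 = 144
D8: 2·36 + 4·4 = 88
D9: 2·68 + 4·4 = 152
D10: 2·42 + 4·3 = 96
D11: 2·15 + 4·2 = 38
D12: 2·34 + 4·5 = 88
Lowest: D11 at 38.

D11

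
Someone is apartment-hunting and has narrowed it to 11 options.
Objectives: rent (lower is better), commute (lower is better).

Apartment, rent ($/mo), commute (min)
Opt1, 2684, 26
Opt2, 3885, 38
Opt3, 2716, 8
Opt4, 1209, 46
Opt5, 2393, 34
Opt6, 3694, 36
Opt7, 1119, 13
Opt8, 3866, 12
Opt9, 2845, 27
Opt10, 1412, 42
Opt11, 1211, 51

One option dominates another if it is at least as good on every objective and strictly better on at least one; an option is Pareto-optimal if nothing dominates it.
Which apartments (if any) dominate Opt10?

Opt7

Opt7: rent 1119≤1412, commute 13≤42 — dominates Opt10.
Others (Opt1, Opt2, Opt3, Opt4, Opt5, Opt6, Opt8, Opt9, Opt11) are each worse than Opt10 on at least one objective.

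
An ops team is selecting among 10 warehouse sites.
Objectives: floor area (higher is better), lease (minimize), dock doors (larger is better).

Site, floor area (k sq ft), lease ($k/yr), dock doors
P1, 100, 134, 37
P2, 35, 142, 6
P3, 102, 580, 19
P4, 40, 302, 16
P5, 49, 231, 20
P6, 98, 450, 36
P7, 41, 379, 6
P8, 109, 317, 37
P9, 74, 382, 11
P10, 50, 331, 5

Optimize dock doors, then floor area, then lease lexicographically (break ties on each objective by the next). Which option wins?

P8

First maximize dock doors: best is 37, kept {P1, P8}.
Then maximize floor area: best is 109, kept {P8}.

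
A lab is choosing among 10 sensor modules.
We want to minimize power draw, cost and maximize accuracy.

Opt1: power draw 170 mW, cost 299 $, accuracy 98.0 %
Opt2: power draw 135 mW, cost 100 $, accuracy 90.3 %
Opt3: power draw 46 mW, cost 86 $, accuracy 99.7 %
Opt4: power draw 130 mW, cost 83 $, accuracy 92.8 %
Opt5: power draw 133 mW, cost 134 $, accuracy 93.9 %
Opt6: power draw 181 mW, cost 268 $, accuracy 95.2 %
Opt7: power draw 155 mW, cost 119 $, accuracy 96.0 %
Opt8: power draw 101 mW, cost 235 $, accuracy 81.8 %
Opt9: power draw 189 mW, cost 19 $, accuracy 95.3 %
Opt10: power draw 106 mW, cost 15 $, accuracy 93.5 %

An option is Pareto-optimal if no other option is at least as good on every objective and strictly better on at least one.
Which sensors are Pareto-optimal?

Opt1: dominated by Opt3 (power draw 46≤170, cost 86≤299, accuracy 99.7≥98.0).
Opt2: dominated by Opt3 (power draw 46≤135, cost 86≤100, accuracy 99.7≥90.3).
Opt3: not dominated (best power draw).
Opt4: dominated by Opt10 (power draw 106≤130, cost 15≤83, accuracy 93.5≥92.8).
Opt5: dominated by Opt3 (power draw 46≤133, cost 86≤134, accuracy 99.7≥93.9).
Opt6: dominated by Opt3 (power draw 46≤181, cost 86≤268, accuracy 99.7≥95.2).
Opt7: dominated by Opt3 (power draw 46≤155, cost 86≤119, accuracy 99.7≥96.0).
Opt8: dominated by Opt3 (power draw 46≤101, cost 86≤235, accuracy 99.7≥81.8).
Opt9: not dominated.
Opt10: not dominated (best cost).

Opt3, Opt9, Opt10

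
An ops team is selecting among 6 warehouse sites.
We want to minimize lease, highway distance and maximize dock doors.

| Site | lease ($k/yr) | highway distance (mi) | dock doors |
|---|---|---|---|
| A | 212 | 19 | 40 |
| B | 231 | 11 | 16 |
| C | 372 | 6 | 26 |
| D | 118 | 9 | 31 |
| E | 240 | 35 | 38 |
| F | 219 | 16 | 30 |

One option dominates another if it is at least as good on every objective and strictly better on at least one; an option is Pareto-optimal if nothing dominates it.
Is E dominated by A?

Yes

A vs E: lease 212≤240, highway distance 19≤35, dock doors 40≥38 — A is at least as good on every objective with at least one strict improvement.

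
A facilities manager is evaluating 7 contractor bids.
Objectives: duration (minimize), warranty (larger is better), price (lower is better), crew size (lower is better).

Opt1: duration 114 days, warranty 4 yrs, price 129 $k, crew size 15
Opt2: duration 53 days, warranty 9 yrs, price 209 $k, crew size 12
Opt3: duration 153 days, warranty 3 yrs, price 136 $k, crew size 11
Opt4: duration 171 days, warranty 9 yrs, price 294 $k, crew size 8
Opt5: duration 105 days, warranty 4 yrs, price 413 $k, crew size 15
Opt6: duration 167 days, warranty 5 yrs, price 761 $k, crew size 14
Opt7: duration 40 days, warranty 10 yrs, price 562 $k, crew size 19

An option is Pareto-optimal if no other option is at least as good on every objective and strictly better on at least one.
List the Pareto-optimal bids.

Opt1, Opt2, Opt3, Opt4, Opt7

Opt1: not dominated (best price).
Opt2: not dominated.
Opt3: not dominated.
Opt4: not dominated (best crew size).
Opt5: dominated by Opt2 (duration 53≤105, warranty 9≥4, price 209≤413, crew size 12≤15).
Opt6: dominated by Opt2 (duration 53≤167, warranty 9≥5, price 209≤761, crew size 12≤14).
Opt7: not dominated (best duration).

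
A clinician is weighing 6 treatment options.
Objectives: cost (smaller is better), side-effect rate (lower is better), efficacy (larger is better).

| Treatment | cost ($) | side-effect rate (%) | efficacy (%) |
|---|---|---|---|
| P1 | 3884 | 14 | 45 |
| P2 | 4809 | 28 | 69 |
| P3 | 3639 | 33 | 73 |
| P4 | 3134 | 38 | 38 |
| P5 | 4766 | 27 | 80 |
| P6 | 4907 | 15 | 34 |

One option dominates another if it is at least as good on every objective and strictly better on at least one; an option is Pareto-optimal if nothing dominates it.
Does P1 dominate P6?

Yes

P1 vs P6: cost 3884≤4907, side-effect rate 14≤15, efficacy 45≥34 — P1 is at least as good on every objective with at least one strict improvement.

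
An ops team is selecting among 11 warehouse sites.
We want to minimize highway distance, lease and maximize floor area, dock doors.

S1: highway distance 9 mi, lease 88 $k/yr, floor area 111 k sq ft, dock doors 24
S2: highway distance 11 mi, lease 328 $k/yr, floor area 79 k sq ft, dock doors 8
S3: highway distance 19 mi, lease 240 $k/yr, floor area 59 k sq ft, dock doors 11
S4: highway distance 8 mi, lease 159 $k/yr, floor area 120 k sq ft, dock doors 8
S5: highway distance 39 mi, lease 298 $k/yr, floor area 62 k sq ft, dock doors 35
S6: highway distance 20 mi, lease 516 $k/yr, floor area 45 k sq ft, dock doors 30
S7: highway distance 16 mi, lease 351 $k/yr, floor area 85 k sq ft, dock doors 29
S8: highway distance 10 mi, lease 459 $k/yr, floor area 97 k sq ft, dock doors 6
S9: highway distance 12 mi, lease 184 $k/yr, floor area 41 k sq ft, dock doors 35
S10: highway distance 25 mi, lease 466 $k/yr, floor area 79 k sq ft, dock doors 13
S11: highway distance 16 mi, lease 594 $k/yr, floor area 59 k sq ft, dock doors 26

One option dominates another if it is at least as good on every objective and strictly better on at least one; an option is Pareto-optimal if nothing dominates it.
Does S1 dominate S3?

S1 vs S3: highway distance 9≤19, lease 88≤240, floor area 111≥59, dock doors 24≥11 — S1 is at least as good on every objective with at least one strict improvement.

Yes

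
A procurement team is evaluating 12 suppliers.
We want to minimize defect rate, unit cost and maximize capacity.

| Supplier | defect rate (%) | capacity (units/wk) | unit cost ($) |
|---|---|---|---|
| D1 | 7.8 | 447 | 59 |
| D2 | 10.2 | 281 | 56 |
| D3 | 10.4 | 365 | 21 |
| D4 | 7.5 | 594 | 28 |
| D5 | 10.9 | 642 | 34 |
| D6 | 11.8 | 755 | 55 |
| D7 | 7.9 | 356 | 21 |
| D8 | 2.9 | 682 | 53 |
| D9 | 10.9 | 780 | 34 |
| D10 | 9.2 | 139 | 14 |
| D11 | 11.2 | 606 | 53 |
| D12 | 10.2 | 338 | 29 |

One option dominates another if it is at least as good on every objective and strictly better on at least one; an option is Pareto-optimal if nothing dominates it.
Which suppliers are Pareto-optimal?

D1: dominated by D4 (defect rate 7.5≤7.8, capacity 594≥447, unit cost 28≤59).
D2: dominated by D4 (defect rate 7.5≤10.2, capacity 594≥281, unit cost 28≤56).
D3: not dominated.
D4: not dominated.
D5: dominated by D9 (defect rate 10.9≤10.9, capacity 780≥642, unit cost 34≤34).
D6: dominated by D9 (defect rate 10.9≤11.8, capacity 780≥755, unit cost 34≤55).
D7: not dominated.
D8: not dominated (best defect rate).
D9: not dominated (best capacity).
D10: not dominated (best unit cost).
D11: dominated by D5 (defect rate 10.9≤11.2, capacity 642≥606, unit cost 34≤53).
D12: dominated by D4 (defect rate 7.5≤10.2, capacity 594≥338, unit cost 28≤29).

D3, D4, D7, D8, D9, D10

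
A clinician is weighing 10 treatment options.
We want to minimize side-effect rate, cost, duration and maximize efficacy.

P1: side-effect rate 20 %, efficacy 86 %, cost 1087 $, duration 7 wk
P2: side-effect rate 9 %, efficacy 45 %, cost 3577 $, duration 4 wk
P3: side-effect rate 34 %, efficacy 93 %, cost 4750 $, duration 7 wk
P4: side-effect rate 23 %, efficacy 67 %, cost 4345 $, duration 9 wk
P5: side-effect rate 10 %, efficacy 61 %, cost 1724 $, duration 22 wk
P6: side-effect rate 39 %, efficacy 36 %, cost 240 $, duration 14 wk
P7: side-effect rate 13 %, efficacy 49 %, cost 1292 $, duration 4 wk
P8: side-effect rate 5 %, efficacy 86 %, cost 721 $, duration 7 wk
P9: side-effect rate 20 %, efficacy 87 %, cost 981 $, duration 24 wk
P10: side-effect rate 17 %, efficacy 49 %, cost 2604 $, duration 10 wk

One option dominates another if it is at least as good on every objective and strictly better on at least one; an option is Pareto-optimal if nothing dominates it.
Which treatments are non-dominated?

P2, P3, P6, P7, P8, P9

P1: dominated by P8 (side-effect rate 5≤20, efficacy 86≥86, cost 721≤1087, duration 7≤7).
P2: not dominated.
P3: not dominated (best efficacy).
P4: dominated by P1 (side-effect rate 20≤23, efficacy 86≥67, cost 1087≤4345, duration 7≤9).
P5: dominated by P8 (side-effect rate 5≤10, efficacy 86≥61, cost 721≤1724, duration 7≤22).
P6: not dominated (best cost).
P7: not dominated.
P8: not dominated (best side-effect rate).
P9: not dominated.
P10: dominated by P7 (side-effect rate 13≤17, efficacy 49≥49, cost 1292≤2604, duration 4≤10).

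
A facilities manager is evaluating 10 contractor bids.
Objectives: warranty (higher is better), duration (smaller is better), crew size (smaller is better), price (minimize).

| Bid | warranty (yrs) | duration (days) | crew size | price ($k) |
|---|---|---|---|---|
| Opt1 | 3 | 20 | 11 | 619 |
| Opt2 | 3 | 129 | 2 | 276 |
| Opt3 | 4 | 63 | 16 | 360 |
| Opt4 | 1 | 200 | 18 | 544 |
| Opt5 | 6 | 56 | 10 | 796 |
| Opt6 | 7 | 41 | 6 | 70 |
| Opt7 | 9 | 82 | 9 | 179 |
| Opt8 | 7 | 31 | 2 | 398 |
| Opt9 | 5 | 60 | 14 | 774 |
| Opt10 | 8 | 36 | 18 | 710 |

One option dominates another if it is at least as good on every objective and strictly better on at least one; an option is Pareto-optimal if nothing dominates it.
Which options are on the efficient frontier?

Opt1, Opt2, Opt6, Opt7, Opt8, Opt10

Opt1: not dominated (best duration).
Opt2: not dominated.
Opt3: dominated by Opt6 (warranty 7≥4, duration 41≤63, crew size 6≤16, price 70≤360).
Opt4: dominated by Opt2 (warranty 3≥1, duration 129≤200, crew size 2≤18, price 276≤544).
Opt5: dominated by Opt6 (warranty 7≥6, duration 41≤56, crew size 6≤10, price 70≤796).
Opt6: not dominated (best price).
Opt7: not dominated (best warranty).
Opt8: not dominated.
Opt9: dominated by Opt6 (warranty 7≥5, duration 41≤60, crew size 6≤14, price 70≤774).
Opt10: not dominated.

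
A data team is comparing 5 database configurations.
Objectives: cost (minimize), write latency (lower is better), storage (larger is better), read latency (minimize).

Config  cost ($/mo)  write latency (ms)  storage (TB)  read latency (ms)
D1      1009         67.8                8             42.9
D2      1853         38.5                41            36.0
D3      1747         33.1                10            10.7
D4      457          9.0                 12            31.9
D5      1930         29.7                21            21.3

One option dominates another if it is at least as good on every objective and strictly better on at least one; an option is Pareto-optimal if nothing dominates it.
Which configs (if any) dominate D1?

D4

D4: cost 457≤1009, write latency 9.0≤67.8, storage 12≥8, read latency 31.9≤42.9 — dominates D1.
Others (D2, D3, D5) are each worse than D1 on at least one objective.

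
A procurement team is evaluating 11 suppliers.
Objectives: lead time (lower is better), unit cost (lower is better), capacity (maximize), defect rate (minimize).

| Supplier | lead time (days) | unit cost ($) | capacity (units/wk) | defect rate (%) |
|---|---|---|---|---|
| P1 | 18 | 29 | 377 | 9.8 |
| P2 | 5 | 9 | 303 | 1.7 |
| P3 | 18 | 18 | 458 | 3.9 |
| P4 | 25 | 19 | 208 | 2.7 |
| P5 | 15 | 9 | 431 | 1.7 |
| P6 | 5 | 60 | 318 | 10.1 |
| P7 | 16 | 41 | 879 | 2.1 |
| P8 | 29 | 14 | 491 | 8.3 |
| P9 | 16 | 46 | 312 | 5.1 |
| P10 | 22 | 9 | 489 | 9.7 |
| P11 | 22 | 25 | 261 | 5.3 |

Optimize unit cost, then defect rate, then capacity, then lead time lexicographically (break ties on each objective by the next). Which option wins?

First minimize unit cost: best is 9, kept {P2, P5, P10}.
Then minimize defect rate: best is 1.7, kept {P2, P5}.
Then maximize capacity: best is 431, kept {P5}.

P5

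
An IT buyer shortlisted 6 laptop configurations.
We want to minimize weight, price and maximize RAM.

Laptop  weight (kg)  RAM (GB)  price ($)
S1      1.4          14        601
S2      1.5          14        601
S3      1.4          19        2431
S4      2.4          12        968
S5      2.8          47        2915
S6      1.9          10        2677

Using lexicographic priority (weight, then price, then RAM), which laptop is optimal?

S1

First minimize weight: best is 1.4, kept {S1, S3}.
Then minimize price: best is 601, kept {S1}.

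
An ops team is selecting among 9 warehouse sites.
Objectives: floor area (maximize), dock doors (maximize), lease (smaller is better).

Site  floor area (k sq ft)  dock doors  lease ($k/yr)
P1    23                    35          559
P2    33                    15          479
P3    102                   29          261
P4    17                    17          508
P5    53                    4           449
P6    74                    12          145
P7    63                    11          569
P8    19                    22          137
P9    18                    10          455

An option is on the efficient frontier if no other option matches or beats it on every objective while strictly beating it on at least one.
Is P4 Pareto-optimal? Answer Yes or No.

No

P3 vs P4: floor area 102≥17, dock doors 29≥17, lease 261≤508 — P3 is at least as good on every objective and strictly better on at least one, so P3 dominates P4.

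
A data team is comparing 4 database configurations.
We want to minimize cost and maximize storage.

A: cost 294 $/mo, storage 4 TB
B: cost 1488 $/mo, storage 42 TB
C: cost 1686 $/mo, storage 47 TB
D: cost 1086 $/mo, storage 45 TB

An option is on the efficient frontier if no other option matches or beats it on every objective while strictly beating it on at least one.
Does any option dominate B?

D vs B: cost 1086≤1488, storage 45≥42 — D is at least as good on every objective and strictly better on at least one, so D dominates B.

Yes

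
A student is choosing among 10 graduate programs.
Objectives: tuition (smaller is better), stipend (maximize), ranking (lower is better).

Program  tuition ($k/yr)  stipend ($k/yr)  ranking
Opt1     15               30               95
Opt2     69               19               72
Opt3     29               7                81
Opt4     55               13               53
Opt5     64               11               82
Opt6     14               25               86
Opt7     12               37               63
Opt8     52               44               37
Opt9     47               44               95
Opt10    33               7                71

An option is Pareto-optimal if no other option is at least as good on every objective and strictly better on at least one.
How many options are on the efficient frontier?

Opt1: dominated by Opt7 (tuition 12≤15, stipend 37≥30, ranking 63≤95).
Opt2: dominated by Opt7 (tuition 12≤69, stipend 37≥19, ranking 63≤72).
Opt3: dominated by Opt7 (tuition 12≤29, stipend 37≥7, ranking 63≤81).
Opt4: dominated by Opt8 (tuition 52≤55, stipend 44≥13, ranking 37≤53).
Opt5: dominated by Opt4 (tuition 55≤64, stipend 13≥11, ranking 53≤82).
Opt6: dominated by Opt7 (tuition 12≤14, stipend 37≥25, ranking 63≤86).
Opt7: not dominated (best tuition).
Opt8: not dominated (best ranking).
Opt9: not dominated.
Opt10: dominated by Opt7 (tuition 12≤33, stipend 37≥7, ranking 63≤71).
Pareto-optimal: Opt7, Opt8, Opt9 → 3.

3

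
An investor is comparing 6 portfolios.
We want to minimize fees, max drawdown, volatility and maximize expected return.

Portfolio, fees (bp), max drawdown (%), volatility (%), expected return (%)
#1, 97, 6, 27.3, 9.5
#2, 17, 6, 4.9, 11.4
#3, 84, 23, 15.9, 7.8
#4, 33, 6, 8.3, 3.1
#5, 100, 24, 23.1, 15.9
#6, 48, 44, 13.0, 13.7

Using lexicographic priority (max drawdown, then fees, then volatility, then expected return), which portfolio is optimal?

First minimize max drawdown: best is 6, kept {#1, #2, #4}.
Then minimize fees: best is 17, kept {#2}.

#2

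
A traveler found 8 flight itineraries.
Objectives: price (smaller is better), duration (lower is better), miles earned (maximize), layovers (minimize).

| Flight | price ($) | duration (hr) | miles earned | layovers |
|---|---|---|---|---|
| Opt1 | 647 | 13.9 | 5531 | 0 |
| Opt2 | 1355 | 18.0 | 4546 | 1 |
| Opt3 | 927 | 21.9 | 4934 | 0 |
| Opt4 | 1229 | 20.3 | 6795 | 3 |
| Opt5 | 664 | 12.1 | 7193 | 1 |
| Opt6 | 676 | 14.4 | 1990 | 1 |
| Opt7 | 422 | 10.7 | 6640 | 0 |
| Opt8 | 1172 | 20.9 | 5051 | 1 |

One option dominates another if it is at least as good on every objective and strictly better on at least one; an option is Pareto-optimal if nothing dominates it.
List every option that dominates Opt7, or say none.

Opt1: worse on price (647 vs 422).
Opt2: worse on price (1355 vs 422).
Opt3: worse on price (927 vs 422).
Opt4: worse on price (1229 vs 422).
Opt5: worse on price (664 vs 422).
Opt6: worse on price (676 vs 422).
Opt8: worse on price (1172 vs 422).
No option dominates Opt7.

none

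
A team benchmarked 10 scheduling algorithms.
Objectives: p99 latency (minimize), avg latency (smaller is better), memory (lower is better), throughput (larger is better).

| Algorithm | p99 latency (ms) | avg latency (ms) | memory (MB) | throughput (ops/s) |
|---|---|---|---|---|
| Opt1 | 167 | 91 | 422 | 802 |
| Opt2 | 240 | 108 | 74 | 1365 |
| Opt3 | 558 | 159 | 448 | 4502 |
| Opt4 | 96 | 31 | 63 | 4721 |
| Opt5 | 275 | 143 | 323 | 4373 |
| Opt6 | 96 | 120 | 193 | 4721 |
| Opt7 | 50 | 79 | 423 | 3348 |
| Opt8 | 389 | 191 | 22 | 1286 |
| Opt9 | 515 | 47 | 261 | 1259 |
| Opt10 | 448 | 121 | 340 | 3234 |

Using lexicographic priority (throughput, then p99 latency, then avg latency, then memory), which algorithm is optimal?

Opt4

First maximize throughput: best is 4721, kept {Opt4, Opt6}.
Then minimize p99 latency: best is 96, kept {Opt4, Opt6}.
Then minimize avg latency: best is 31, kept {Opt4}.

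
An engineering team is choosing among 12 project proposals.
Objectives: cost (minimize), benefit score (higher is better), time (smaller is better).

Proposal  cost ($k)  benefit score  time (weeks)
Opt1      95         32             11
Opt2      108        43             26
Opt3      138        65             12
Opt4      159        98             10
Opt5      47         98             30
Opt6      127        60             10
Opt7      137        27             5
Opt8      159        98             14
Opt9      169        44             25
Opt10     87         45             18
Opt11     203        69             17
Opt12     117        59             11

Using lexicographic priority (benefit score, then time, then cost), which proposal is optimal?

First maximize benefit score: best is 98, kept {Opt4, Opt5, Opt8}.
Then minimize time: best is 10, kept {Opt4}.

Opt4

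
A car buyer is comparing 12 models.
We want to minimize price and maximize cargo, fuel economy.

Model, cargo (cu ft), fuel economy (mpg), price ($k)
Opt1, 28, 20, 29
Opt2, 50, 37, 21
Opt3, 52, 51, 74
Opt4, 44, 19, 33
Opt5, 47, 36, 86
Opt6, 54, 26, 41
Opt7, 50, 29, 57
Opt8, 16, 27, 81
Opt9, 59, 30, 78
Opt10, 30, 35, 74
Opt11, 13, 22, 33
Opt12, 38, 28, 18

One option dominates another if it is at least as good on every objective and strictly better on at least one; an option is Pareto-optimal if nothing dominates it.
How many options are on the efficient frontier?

5

Opt1: dominated by Opt2 (cargo 50≥28, fuel economy 37≥20, price 21≤29).
Opt2: not dominated.
Opt3: not dominated (best fuel economy).
Opt4: dominated by Opt2 (cargo 50≥44, fuel economy 37≥19, price 21≤33).
Opt5: dominated by Opt2 (cargo 50≥47, fuel economy 37≥36, price 21≤86).
Opt6: not dominated.
Opt7: dominated by Opt2 (cargo 50≥50, fuel economy 37≥29, price 21≤57).
Opt8: dominated by Opt2 (cargo 50≥16, fuel economy 37≥27, price 21≤81).
Opt9: not dominated (best cargo).
Opt10: dominated by Opt2 (cargo 50≥30, fuel economy 37≥35, price 21≤74).
Opt11: dominated by Opt2 (cargo 50≥13, fuel economy 37≥22, price 21≤33).
Opt12: not dominated (best price).
Pareto-optimal: Opt2, Opt3, Opt6, Opt9, Opt12 → 5.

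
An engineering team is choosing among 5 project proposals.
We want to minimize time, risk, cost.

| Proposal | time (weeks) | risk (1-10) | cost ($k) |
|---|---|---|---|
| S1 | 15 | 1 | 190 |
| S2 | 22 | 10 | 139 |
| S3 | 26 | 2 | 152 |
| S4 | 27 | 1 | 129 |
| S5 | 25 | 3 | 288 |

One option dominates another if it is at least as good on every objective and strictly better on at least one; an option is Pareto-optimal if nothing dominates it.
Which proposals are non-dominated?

S1: not dominated (best time).
S2: not dominated.
S3: not dominated.
S4: not dominated (best cost).
S5: dominated by S1 (time 15≤25, risk 1≤3, cost 190≤288).

S1, S2, S3, S4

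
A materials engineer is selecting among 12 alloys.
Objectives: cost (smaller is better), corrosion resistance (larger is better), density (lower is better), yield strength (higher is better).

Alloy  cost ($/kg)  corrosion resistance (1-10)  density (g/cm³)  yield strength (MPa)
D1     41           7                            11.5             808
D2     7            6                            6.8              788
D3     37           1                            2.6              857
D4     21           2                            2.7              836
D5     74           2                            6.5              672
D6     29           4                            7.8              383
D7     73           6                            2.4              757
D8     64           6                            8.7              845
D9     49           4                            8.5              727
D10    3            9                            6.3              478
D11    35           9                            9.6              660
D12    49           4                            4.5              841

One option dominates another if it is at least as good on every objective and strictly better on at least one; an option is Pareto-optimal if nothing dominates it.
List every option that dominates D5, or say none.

D4, D7, D12

D4: cost 21≤74, corrosion resistance 2≥2, density 2.7≤6.5, yield strength 836≥672 — dominates D5.
D7: cost 73≤74, corrosion resistance 6≥2, density 2.4≤6.5, yield strength 757≥672 — dominates D5.
D12: cost 49≤74, corrosion resistance 4≥2, density 4.5≤6.5, yield strength 841≥672 — dominates D5.
Others (D1, D2, D3, D6, D8, D9, D10, D11) are each worse than D5 on at least one objective.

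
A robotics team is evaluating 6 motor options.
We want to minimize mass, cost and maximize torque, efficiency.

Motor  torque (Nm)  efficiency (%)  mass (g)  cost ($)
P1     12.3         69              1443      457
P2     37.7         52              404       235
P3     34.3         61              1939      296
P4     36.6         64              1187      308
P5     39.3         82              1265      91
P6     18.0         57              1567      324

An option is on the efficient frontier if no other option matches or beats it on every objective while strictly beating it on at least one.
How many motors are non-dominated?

3

P1: dominated by P5 (torque 39.3≥12.3, efficiency 82≥69, mass 1265≤1443, cost 91≤457).
P2: not dominated (best mass).
P3: dominated by P5 (torque 39.3≥34.3, efficiency 82≥61, mass 1265≤1939, cost 91≤296).
P4: not dominated.
P5: not dominated (best torque).
P6: dominated by P4 (torque 36.6≥18.0, efficiency 64≥57, mass 1187≤1567, cost 308≤324).
Pareto-optimal: P2, P4, P5 → 3.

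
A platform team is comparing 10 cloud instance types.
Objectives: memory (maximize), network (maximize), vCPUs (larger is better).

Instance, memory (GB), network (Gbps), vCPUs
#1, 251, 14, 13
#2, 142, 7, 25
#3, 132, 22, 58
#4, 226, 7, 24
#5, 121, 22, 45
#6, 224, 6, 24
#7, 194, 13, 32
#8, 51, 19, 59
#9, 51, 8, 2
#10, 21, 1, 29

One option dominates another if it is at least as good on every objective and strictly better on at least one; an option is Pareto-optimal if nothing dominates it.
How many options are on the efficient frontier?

5

#1: not dominated (best memory).
#2: dominated by #7 (memory 194≥142, network 13≥7, vCPUs 32≥25).
#3: not dominated.
#4: not dominated.
#5: dominated by #3 (memory 132≥121, network 22≥22, vCPUs 58≥45).
#6: dominated by #4 (memory 226≥224, network 7≥6, vCPUs 24≥24).
#7: not dominated.
#8: not dominated (best vCPUs).
#9: dominated by #1 (memory 251≥51, network 14≥8, vCPUs 13≥2).
#10: dominated by #3 (memory 132≥21, network 22≥1, vCPUs 58≥29).
Pareto-optimal: #1, #3, #4, #7, #8 → 5.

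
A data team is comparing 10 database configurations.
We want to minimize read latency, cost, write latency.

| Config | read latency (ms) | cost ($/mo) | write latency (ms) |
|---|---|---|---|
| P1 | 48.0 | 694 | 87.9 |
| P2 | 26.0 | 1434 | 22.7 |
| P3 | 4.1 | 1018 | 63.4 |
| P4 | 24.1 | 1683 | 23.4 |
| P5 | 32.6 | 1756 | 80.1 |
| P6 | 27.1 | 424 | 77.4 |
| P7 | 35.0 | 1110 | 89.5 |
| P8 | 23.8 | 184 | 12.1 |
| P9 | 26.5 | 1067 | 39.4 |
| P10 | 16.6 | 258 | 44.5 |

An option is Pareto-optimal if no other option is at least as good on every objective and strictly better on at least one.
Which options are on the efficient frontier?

P3, P8, P10

P1: dominated by P6 (read latency 27.1≤48.0, cost 424≤694, write latency 77.4≤87.9).
P2: dominated by P8 (read latency 23.8≤26.0, cost 184≤1434, write latency 12.1≤22.7).
P3: not dominated (best read latency).
P4: dominated by P8 (read latency 23.8≤24.1, cost 184≤1683, write latency 12.1≤23.4).
P5: dominated by P2 (read latency 26.0≤32.6, cost 1434≤1756, write latency 22.7≤80.1).
P6: dominated by P8 (read latency 23.8≤27.1, cost 184≤424, write latency 12.1≤77.4).
P7: dominated by P3 (read latency 4.1≤35.0, cost 1018≤1110, write latency 63.4≤89.5).
P8: not dominated (best cost).
P9: dominated by P8 (read latency 23.8≤26.5, cost 184≤1067, write latency 12.1≤39.4).
P10: not dominated.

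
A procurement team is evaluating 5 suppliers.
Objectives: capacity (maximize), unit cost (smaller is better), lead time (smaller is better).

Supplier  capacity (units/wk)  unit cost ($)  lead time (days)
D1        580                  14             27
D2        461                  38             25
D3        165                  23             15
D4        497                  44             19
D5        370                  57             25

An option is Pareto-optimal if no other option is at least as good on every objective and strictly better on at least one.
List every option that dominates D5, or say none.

D2, D4

D2: capacity 461≥370, unit cost 38≤57, lead time 25≤25 — dominates D5.
D4: capacity 497≥370, unit cost 44≤57, lead time 19≤25 — dominates D5.
Others (D1, D3) are each worse than D5 on at least one objective.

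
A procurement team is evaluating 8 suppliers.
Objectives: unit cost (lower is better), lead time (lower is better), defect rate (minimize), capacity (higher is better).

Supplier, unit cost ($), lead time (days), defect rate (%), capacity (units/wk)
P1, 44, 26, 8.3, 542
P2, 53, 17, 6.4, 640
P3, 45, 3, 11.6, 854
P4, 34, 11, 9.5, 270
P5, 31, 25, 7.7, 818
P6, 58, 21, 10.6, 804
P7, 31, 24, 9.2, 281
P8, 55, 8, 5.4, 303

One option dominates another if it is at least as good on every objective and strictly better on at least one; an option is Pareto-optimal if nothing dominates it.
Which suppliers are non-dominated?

P1: dominated by P5 (unit cost 31≤44, lead time 25≤26, defect rate 7.7≤8.3, capacity 818≥542).
P2: not dominated.
P3: not dominated (best lead time).
P4: not dominated.
P5: not dominated.
P6: not dominated.
P7: not dominated.
P8: not dominated (best defect rate).

P2, P3, P4, P5, P6, P7, P8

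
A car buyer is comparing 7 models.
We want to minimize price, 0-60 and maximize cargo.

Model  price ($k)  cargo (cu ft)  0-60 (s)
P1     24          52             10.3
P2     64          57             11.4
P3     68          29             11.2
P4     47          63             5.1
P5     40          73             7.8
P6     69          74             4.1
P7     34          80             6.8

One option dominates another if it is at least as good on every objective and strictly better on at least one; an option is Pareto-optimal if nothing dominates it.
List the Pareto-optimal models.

P1: not dominated (best price).
P2: dominated by P4 (price 47≤64, cargo 63≥57, 0-60 5.1≤11.4).
P3: dominated by P1 (price 24≤68, cargo 52≥29, 0-60 10.3≤11.2).
P4: not dominated.
P5: dominated by P7 (price 34≤40, cargo 80≥73, 0-60 6.8≤7.8).
P6: not dominated (best 0-60).
P7: not dominated (best cargo).

P1, P4, P6, P7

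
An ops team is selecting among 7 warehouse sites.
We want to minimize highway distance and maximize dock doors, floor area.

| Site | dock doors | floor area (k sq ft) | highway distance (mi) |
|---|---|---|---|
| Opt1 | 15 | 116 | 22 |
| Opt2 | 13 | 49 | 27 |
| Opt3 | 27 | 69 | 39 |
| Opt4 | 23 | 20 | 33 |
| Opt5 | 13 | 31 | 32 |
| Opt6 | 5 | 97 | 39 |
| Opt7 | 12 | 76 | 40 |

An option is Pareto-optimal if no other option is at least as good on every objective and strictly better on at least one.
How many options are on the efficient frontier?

Opt1: not dominated (best floor area).
Opt2: dominated by Opt1 (dock doors 15≥13, floor area 116≥49, highway distance 22≤27).
Opt3: not dominated (best dock doors).
Opt4: not dominated.
Opt5: dominated by Opt1 (dock doors 15≥13, floor area 116≥31, highway distance 22≤32).
Opt6: dominated by Opt1 (dock doors 15≥5, floor area 116≥97, highway distance 22≤39).
Opt7: dominated by Opt1 (dock doors 15≥12, floor area 116≥76, highway distance 22≤40).
Pareto-optimal: Opt1, Opt3, Opt4 → 3.

3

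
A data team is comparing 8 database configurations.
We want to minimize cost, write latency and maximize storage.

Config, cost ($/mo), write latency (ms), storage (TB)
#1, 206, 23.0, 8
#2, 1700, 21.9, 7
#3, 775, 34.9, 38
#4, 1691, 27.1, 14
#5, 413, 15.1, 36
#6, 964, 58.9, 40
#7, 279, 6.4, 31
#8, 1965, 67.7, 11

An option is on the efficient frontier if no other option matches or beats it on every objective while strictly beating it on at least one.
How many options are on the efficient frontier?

#1: not dominated (best cost).
#2: dominated by #5 (cost 413≤1700, write latency 15.1≤21.9, storage 36≥7).
#3: not dominated.
#4: dominated by #5 (cost 413≤1691, write latency 15.1≤27.1, storage 36≥14).
#5: not dominated.
#6: not dominated (best storage).
#7: not dominated (best write latency).
#8: dominated by #3 (cost 775≤1965, write latency 34.9≤67.7, storage 38≥11).
Pareto-optimal: #1, #3, #5, #6, #7 → 5.

5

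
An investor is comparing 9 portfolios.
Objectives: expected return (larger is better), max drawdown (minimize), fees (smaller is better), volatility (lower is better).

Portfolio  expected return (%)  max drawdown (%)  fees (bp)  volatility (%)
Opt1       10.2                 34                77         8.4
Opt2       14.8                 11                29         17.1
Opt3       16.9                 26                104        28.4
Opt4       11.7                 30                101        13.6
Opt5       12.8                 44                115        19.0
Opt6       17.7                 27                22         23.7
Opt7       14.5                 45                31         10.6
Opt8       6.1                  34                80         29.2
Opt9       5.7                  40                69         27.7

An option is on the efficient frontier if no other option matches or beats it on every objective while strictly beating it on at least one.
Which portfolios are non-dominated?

Opt1, Opt2, Opt3, Opt4, Opt6, Opt7

Opt1: not dominated (best volatility).
Opt2: not dominated (best max drawdown).
Opt3: not dominated.
Opt4: not dominated.
Opt5: dominated by Opt2 (expected return 14.8≥12.8, max drawdown 11≤44, fees 29≤115, volatility 17.1≤19.0).
Opt6: not dominated (best expected return).
Opt7: not dominated.
Opt8: dominated by Opt1 (expected return 10.2≥6.1, max drawdown 34≤34, fees 77≤80, volatility 8.4≤29.2).
Opt9: dominated by Opt2 (expected return 14.8≥5.7, max drawdown 11≤40, fees 29≤69, volatility 17.1≤27.7).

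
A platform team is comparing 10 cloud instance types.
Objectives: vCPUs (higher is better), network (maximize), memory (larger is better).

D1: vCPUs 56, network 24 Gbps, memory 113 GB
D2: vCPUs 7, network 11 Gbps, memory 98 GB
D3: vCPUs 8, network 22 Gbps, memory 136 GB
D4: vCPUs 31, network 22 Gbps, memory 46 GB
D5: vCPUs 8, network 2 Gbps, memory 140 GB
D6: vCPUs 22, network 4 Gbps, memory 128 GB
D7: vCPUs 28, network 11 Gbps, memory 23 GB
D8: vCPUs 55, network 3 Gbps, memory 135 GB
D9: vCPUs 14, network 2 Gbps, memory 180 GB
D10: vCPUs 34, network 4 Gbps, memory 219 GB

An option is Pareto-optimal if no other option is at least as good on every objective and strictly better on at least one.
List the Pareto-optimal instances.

D1, D3, D8, D10

D1: not dominated (best vCPUs).
D2: dominated by D1 (vCPUs 56≥7, network 24≥11, memory 113≥98).
D3: not dominated.
D4: dominated by D1 (vCPUs 56≥31, network 24≥22, memory 113≥46).
D5: dominated by D9 (vCPUs 14≥8, network 2≥2, memory 180≥140).
D6: dominated by D10 (vCPUs 34≥22, network 4≥4, memory 219≥128).
D7: dominated by D1 (vCPUs 56≥28, network 24≥11, memory 113≥23).
D8: not dominated.
D9: dominated by D10 (vCPUs 34≥14, network 4≥2, memory 219≥180).
D10: not dominated (best memory).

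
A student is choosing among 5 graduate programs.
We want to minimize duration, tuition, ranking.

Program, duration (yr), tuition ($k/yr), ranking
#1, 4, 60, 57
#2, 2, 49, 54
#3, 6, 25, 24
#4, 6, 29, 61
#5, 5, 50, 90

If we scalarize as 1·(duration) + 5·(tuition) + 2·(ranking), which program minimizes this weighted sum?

#3

#1: 1·4 + 5·60 + 2·57 = 418
#2: 1·2 + 5·49 + 2·54 = 355
#3: 1·6 + 5·25 + 2·24 = 179
#4: 1·6 + 5·29 + 2·61 = 273
#5: 1·5 + 5·50 + 2·90 = 435
Lowest: #3 at 179.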